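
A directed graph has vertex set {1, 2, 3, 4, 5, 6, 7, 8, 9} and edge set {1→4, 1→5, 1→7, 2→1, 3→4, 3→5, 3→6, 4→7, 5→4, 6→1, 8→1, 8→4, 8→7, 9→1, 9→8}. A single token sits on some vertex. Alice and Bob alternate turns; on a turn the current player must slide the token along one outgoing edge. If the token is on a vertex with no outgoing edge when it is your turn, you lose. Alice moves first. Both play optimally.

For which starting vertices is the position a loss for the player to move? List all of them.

2, 5, 6, 7, 9

Build the W/L table. Terminal = L. A non-terminal position is W if it has a move to some L; otherwise it is L.
Every edge goes from a vertex to one that appears earlier in the order 7, 4, 5, 1, 8, 6, 9, 3, 2, so processing vertices in that order labels each vertex after all of its successors.
7: no outgoing edge → L
4: can move to 7, which is L ⇒ W
5: the only move is to 4(W), a W ⇒ L
1: can move to 5, which is L ⇒ W
8: can move to 7, which is L ⇒ W
6: the only move is to 1(W), a W ⇒ L
9: moves to 8(W), 1(W); every one is W ⇒ L
3: can move to 6, which is L ⇒ W
2: the only move is to 1(W), a W ⇒ L
The losing starting vertices are exactly the entries labelled L in this table (5 of them).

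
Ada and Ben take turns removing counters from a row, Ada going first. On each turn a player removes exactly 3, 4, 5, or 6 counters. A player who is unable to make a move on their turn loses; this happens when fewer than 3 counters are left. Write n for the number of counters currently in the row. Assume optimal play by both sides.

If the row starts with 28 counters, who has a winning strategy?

Ben wins.

Label each position W (a win for the player to move) or L (a loss). A position with no legal move is L; any other position is W exactly when some move reaches an L, and L when every move reaches a W.
n=0: no move → L
n=1: no move → L
n=2: no move → L
n=3: reaches L-position 0 → W
n=4: reaches L-position 1 → W
n=5: reaches L-position 2 → W
n=6: reaches L-position 2 → W
n=7: reaches L-position 2 → W
n=8: reaches L-position 2 → W
n=9: only reaches 6(W), 5(W), 4(W), 3(W), all W → L
n=10: only reaches 7(W), 6(W), 5(W), 4(W), all W → L
n=11: only reaches 8(W), 7(W), 6(W), 5(W), all W → L
n=12: reaches L-position 9 → W
n=13: reaches L-position 10 → W
n=14: reaches L-position 11 → W
n=15: reaches L-position 11 → W
n=16: reaches L-position 11 → W
n=17: reaches L-position 11 → W
n=18: only reaches 15(W), 14(W), 13(W), 12(W), all W → L
n=19: only reaches 16(W), 15(W), 14(W), 13(W), all W → L
n=20: only reaches 17(W), 16(W), 15(W), 14(W), all W → L
n=21: reaches L-position 18 → W
n=22: reaches L-position 19 → W
n=23: reaches L-position 20 → W
n=24: reaches L-position 20 → W
n=25: reaches L-position 20 → W
n=26: reaches L-position 20 → W
n=27: only reaches 24(W), 23(W), 22(W), 21(W), all W → L
n=28: only reaches 25(W), 24(W), 23(W), 22(W), all W → L
Every move from 28 reaches a W position, so the mover loses.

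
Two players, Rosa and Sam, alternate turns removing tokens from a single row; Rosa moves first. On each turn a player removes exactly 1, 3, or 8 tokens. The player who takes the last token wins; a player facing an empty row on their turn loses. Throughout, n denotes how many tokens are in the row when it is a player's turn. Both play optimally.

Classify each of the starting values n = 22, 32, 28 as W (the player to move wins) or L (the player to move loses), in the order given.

22: L, 32: W, 28: L

Positions with no move are L. A position that does have a move is losing for the player to move precisely when every available move leads to a winning position for the opponent. Fill in the labels:
n=0: no move → L
n=1: W (go to 0, an L position)
n=2: L (sole option 1(W) is W)
n=3: W (go to 2, an L position)
n=4: L (options 3(W), 1(W) are all W)
n=5: W (go to 4, an L position)
n=6: L (options 5(W), 3(W) are all W)
n=7: W (go to 6, an L position)
n=8: W (go to 0, an L position)
n=9: W (go to 6, an L position)
n=10: W (go to 2, an L position)
n=11: L (options 10(W), 8(W), 3(W) are all W)
n=12: W (go to 11, an L position)
n=13: L (options 12(W), 10(W), 5(W) are all W)
n=14: W (go to 13, an L position)
n=15: L (options 14(W), 12(W), 7(W) are all W)
n=16: W (go to 15, an L position)
n=17: L (options 16(W), 14(W), 9(W) are all W)
n=18: W (go to 17, an L position)
n=19: W (go to 11, an L position)
n=20: W (go to 17, an L position)
n=21: W (go to 13, an L position)
n=22: L (options 21(W), 19(W), 14(W) are all W)
n=23: W (go to 22, an L position)
n=24: L (options 23(W), 21(W), 16(W) are all W)
n=25: W (go to 24, an L position)
n=26: L (options 25(W), 23(W), 18(W) are all W)
n=27: W (go to 26, an L position)
n=28: L (options 27(W), 25(W), 20(W) are all W)
n=29: W (go to 28, an L position)
n=30: W (go to 22, an L position)
n=31: W (go to 28, an L position)
n=32: W (go to 24, an L position)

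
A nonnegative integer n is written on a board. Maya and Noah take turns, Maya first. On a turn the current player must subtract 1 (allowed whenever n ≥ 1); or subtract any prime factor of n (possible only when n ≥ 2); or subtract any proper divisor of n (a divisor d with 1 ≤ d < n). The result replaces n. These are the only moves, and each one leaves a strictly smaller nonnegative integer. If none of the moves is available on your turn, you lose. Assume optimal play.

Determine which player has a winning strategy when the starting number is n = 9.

Classify positions by backward induction: terminal positions (no move available) are L. From any other position, the mover wins iff some move reaches an L.
n=0: no move → L
n=1: reaches L-position 0 → W
n=2: reaches L-position 0 → W
n=3: reaches L-position 0 → W
n=4: only reaches 2(W), 3(W), all W → L
n=5: reaches L-position 0 → W
n=6: reaches L-position 4 → W
n=7: reaches L-position 0 → W
n=8: reaches L-position 4 → W
n=9: only reaches 6(W), 8(W), all W → L
Every move from 9 reaches a W position, so the mover loses.

Noah wins.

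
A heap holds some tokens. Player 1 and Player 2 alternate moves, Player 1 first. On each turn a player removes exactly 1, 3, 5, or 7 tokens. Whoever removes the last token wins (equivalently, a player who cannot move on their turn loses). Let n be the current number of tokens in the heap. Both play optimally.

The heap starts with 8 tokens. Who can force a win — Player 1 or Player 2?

Work bottom-up. With no move the player to move loses. Otherwise the position is W if at least one move leads to an L position for the opponent, and L if every move leads to a W.
n=0: no move → L
n=1: W (go to 0, an L position)
n=2: L (sole option 1(W) is W)
n=3: W (go to 2, an L position)
n=4: L (options 3(W), 1(W) are all W)
n=5: W (go to 4, an L position)
n=6: L (options 5(W), 3(W), 1(W) are all W)
n=7: W (go to 6, an L position)
n=8: L (options 7(W), 5(W), 3(W), 1(W) are all W)
Every move from 8 reaches a W position, so the mover loses.

Player 2 wins.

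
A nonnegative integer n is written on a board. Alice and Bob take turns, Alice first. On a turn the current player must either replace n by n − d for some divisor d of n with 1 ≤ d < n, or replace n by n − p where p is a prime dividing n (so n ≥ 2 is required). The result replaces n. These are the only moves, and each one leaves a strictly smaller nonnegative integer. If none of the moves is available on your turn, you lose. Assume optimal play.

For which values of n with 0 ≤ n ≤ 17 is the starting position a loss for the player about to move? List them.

0, 1, 4, 9, 14

Compute win/loss labels from the base case upward. A position with no move is L. Any other position is W if it can reach an L in one move, else L.
n=0: no move → L
n=1: no move → L
n=2: →0(L), so W
n=3: →0(L), so W
n=4: →2(W), 3(W) — all W, so L
n=5: →0(L), so W
n=6: →4(L), so W
n=7: →0(L), so W
n=8: →4(L), so W
n=9: →6(W), 8(W) — all W, so L
n=10: →9(L), so W
n=11: →0(L), so W
n=12: →9(L), so W
n=13: →0(L), so W
n=14: →7(W), 12(W), 13(W) — all W, so L
n=15: →14(L), so W
n=16: →14(L), so W
n=17: →0(L), so W
Reading off the rows marked L gives the requested list; there are 5 such values of n.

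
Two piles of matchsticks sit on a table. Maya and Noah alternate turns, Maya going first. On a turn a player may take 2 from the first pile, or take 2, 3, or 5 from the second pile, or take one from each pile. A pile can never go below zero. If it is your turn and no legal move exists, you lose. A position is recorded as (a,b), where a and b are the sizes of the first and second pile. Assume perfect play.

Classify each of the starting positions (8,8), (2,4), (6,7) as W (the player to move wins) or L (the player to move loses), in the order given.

(8,8): L, (2,4): W, (6,7): W

Classify positions by backward induction: terminal positions (no move available) are L. From any other position, the mover wins iff some move reaches an L.
No move ever increases a pile, so every position that can arise here has a ≤ 8 and b ≤ 8; it is enough to label the cells with 0 ≤ a ≤ 8 and 0 ≤ b ≤ 8.
Every move lowers a or b (never raises either), so fill the grid row by row in increasing a, and left to right within a row: each cell's successors are then already labelled.
      b=0  b=1  b=2  b=3  b=4  b=5  b=6  b=7  b=8
a=0:    L    L    W    W    W    W    W    L    L
a=1:    L    W    W    W    L    W    W    W    W
a=2:    W    W    L    L    W    W    W    W    W
a=3:    W    L    L    W    W    W    W    W    L
a=4:    L    L    W    W    W    W    W    L    L
a=5:    L    W    W    W    L    W    W    W    W
a=6:    W    W    L    L    W    W    W    W    W
a=7:    W    L    L    W    W    W    W    W    L
a=8:    L    L    W    W    W    W    W    L    L
Cells with no legal move (terminal, hence L): (0,0), (0,1), (1,0).
The remaining L cells, each justified by listing all of its moves:
(0,7): only reaches (0,5)(W), (0,4)(W), (0,2)(W), all W → L
(0,8): only reaches (0,6)(W), (0,5)(W), (0,3)(W), all W → L
(1,4): only reaches (1,2)(W), (1,1)(W), (0,3)(W), all W → L
(2,2): only reaches (0,2)(W), (2,0)(W), (1,1)(W), all W → L
(2,3): only reaches (0,3)(W), (2,1)(W), (2,0)(W), (1,2)(W), all W → L
(3,1): only reaches (1,1)(W), (2,0)(W), all W → L
(3,2): only reaches (1,2)(W), (3,0)(W), (2,1)(W), all W → L
(3,8): only reaches (1,8)(W), (3,6)(W), (3,5)(W), (3,3)(W), (2,7)(W), all W → L
(4,0): only reaches (2,0)(W), which is W → L
(4,1): only reaches (2,1)(W), (3,0)(W), all W → L
(4,7): only reaches (2,7)(W), (4,5)(W), (4,4)(W), (4,2)(W), (3,6)(W), all W → L
(4,8): only reaches (2,8)(W), (4,6)(W), (4,5)(W), (4,3)(W), (3,7)(W), all W → L
(5,0): only reaches (3,0)(W), which is W → L
(5,4): only reaches (3,4)(W), (5,2)(W), (5,1)(W), (4,3)(W), all W → L
(6,2): only reaches (4,2)(W), (6,0)(W), (5,1)(W), all W → L
(6,3): only reaches (4,3)(W), (6,1)(W), (6,0)(W), (5,2)(W), all W → L
(7,1): only reaches (5,1)(W), (6,0)(W), all W → L
(7,2): only reaches (5,2)(W), (7,0)(W), (6,1)(W), all W → L
(7,8): only reaches (5,8)(W), (7,6)(W), (7,5)(W), (7,3)(W), (6,7)(W), all W → L
(8,0): only reaches (6,0)(W), which is W → L
(8,1): only reaches (6,1)(W), (7,0)(W), all W → L
(8,7): only reaches (6,7)(W), (8,5)(W), (8,4)(W), (8,2)(W), (7,6)(W), all W → L
(8,8): only reaches (6,8)(W), (8,6)(W), (8,5)(W), (8,3)(W), (7,7)(W), all W → L
Every other cell has at least one move into one of the L cells above, so it is W.
(8,8): one of the L cells justified above, so L
(2,4): the move to (2,2) reaches an L cell, so W
(6,7): the move to (4,7) reaches an L cell, so W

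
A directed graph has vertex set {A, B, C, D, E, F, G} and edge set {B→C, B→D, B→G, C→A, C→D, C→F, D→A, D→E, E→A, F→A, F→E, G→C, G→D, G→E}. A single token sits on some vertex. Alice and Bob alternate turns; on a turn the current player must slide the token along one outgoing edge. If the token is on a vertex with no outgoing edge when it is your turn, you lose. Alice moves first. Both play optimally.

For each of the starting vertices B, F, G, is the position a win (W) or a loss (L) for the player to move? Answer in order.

B: W, F: W, G: L

Use the standard recursion: the mover loses at a terminal position; elsewhere, the mover wins exactly when some move hands the opponent an L position.
Every edge goes from a vertex to one that appears earlier in the order A, E, F, D, C, G, B, so processing vertices in that order labels each vertex after all of its successors.
A: no outgoing edge → L
E: W (go to A, an L position)
F: W (go to A, an L position)
D: W (go to A, an L position)
C: W (go to A, an L position)
G: L (options C(W), D(W), E(W) are all W)
B: W (go to G, an L position)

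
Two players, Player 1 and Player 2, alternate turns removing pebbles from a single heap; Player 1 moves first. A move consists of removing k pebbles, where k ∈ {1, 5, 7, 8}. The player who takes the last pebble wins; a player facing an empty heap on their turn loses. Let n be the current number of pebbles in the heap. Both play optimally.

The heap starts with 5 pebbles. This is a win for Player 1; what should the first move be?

Build the W/L table. Terminal = L. A non-terminal position is W if it has a move to some L; otherwise it is L.
n=0: no move → L
n=1: W (go to 0, an L position)
n=2: L (sole option 1(W) is W)
n=3: W (go to 2, an L position)
n=4: L (sole option 3(W) is W)
n=5: W (go to 4, an L position)
From 5, the L positions reachable in one move are: 4, 0. Any move reaching one of these is winning.

Remove 1, leaving 4.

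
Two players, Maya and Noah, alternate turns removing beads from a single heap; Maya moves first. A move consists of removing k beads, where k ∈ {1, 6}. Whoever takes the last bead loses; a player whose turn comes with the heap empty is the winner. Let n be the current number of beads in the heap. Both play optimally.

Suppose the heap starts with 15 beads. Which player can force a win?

Work bottom-up. With no move the player to move wins. Otherwise the position is W if at least one move leads to an L position for the opponent, and L if every move leads to a W.
n=0: no move; the opponent has just taken the last bead and therefore loses → W
n=1: only reaches 0(W), which is W → L
n=2: reaches L-position 1 → W
n=3: only reaches 2(W), which is W → L
n=4: reaches L-position 3 → W
n=5: only reaches 4(W), which is W → L
n=6: reaches L-position 5 → W
n=7: reaches L-position 1 → W
n=8: only reaches 7(W), 2(W), all W → L
n=9: reaches L-position 8 → W
n=10: only reaches 9(W), 4(W), all W → L
n=11: reaches L-position 10 → W
n=12: only reaches 11(W), 6(W), all W → L
n=13: reaches L-position 12 → W
n=14: reaches L-position 8 → W
n=15: only reaches 14(W), 9(W), all W → L
Every move from 15 reaches a W position, so the mover loses.

Noah wins.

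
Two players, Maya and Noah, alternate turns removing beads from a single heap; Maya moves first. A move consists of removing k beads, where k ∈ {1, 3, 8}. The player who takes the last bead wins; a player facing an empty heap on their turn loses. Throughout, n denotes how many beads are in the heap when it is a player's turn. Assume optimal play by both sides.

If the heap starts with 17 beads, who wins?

Noah wins.

Positions with no move are L. A position that does have a move is losing for the player to move precisely when every available move leads to a winning position for the opponent. Fill in the labels:
n=0: no move → L
n=1: can move to 0, which is L ⇒ W
n=2: the only move is to 1(W), a W ⇒ L
n=3: can move to 2, which is L ⇒ W
n=4: moves to 3(W), 1(W); every one is W ⇒ L
n=5: can move to 4, which is L ⇒ W
n=6: moves to 5(W), 3(W); every one is W ⇒ L
n=7: can move to 6, which is L ⇒ W
n=8: can move to 0, which is L ⇒ W
n=9: can move to 6, which is L ⇒ W
n=10: can move to 2, which is L ⇒ W
n=11: moves to 10(W), 8(W), 3(W); every one is W ⇒ L
n=12: can move to 11, which is L ⇒ W
n=13: moves to 12(W), 10(W), 5(W); every one is W ⇒ L
n=14: can move to 13, which is L ⇒ W
n=15: moves to 14(W), 12(W), 7(W); every one is W ⇒ L
n=16: can move to 15, which is L ⇒ W
n=17: moves to 16(W), 14(W), 9(W); every one is W ⇒ L
Every move from 17 reaches a W position, so the mover loses.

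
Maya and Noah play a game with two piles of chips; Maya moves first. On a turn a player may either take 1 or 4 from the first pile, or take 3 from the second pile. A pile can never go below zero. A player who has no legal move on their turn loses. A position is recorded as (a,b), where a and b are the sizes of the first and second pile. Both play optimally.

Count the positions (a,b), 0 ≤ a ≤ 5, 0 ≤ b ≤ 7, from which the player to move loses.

Use the standard recursion: the mover loses at a terminal position; elsewhere, the mover wins exactly when some move hands the opponent an L position.
Every move lowers a or b (never raises either), so fill the grid row by row in increasing a, and left to right within a row: each cell's successors are then already labelled.
      b=0  b=1  b=2  b=3  b=4  b=5  b=6  b=7
a=0:    L    L    L    W    W    W    L    L
a=1:    W    W    W    L    L    L    W    W
a=2:    L    L    L    W    W    W    L    L
a=3:    W    W    W    L    L    L    W    W
a=4:    W    W    W    W    W    W    W    W
a=5:    L    L    L    W    W    W    L    L
Cells with no legal move (terminal, hence L): (0,0), (0,1), (0,2).
The remaining L cells, each justified by listing all of its moves:
(0,6): the only move is to (0,3)(W), a W ⇒ L
(0,7): the only move is to (0,4)(W), a W ⇒ L
(1,3): moves to (0,3)(W), (1,0)(W); every one is W ⇒ L
(1,4): moves to (0,4)(W), (1,1)(W); every one is W ⇒ L
(1,5): moves to (0,5)(W), (1,2)(W); every one is W ⇒ L
(2,0): the only move is to (1,0)(W), a W ⇒ L
(2,1): the only move is to (1,1)(W), a W ⇒ L
(2,2): the only move is to (1,2)(W), a W ⇒ L
(2,6): moves to (1,6)(W), (2,3)(W); every one is W ⇒ L
(2,7): moves to (1,7)(W), (2,4)(W); every one is W ⇒ L
(3,3): moves to (2,3)(W), (3,0)(W); every one is W ⇒ L
(3,4): moves to (2,4)(W), (3,1)(W); every one is W ⇒ L
(3,5): moves to (2,5)(W), (3,2)(W); every one is W ⇒ L
(5,0): moves to (4,0)(W), (1,0)(W); every one is W ⇒ L
(5,1): moves to (4,1)(W), (1,1)(W); every one is W ⇒ L
(5,2): moves to (4,2)(W), (1,2)(W); every one is W ⇒ L
(5,6): moves to (4,6)(W), (1,6)(W), (5,3)(W); every one is W ⇒ L
(5,7): moves to (4,7)(W), (1,7)(W), (5,4)(W); every one is W ⇒ L
Every other cell has at least one move into one of the L cells above, so it is W.
L cells per row: a=0: 5, a=1: 3, a=2: 5, a=3: 3, a=4: 0, a=5: 5; total 21.

21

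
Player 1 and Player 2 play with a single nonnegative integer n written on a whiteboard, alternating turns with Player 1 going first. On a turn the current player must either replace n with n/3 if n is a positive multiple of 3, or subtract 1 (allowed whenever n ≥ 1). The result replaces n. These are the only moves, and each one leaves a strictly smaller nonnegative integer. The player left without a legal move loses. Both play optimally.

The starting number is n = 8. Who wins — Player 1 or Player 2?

Player 1 wins.

Classify positions by backward induction: terminal positions (no move available) are L. From any other position, the mover wins iff some move reaches an L.
n=0: no move → L
n=1: reaches L-position 0 → W
n=2: only reaches 1(W), which is W → L
n=3: reaches L-position 2 → W
n=4: only reaches 3(W), which is W → L
n=5: reaches L-position 4 → W
n=6: reaches L-position 2 → W
n=7: only reaches 6(W), which is W → L
n=8: reaches L-position 7 → W
The starting position 8 is W: Player 1 should move to 7, handing over an L position.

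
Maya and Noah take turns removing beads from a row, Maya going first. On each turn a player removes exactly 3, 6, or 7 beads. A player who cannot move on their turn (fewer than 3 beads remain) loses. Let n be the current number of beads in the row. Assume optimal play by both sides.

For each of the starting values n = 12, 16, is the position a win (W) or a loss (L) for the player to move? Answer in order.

12: L, 16: W

Work bottom-up. With no move the player to move loses. Otherwise the position is W if at least one move leads to an L position for the opponent, and L if every move leads to a W.
n=0: no move → L
n=1: no move → L
n=2: no move → L
n=3: reaches L-position 0 → W
n=4: reaches L-position 1 → W
n=5: reaches L-position 2 → W
n=6: reaches L-position 0 → W
n=7: reaches L-position 1 → W
n=8: reaches L-position 2 → W
n=9: reaches L-position 2 → W
n=10: only reaches 7(W), 4(W), 3(W), all W → L
n=11: only reaches 8(W), 5(W), 4(W), all W → L
n=12: only reaches 9(W), 6(W), 5(W), all W → L
n=13: reaches L-position 10 → W
n=14: reaches L-position 11 → W
n=15: reaches L-position 12 → W
n=16: reaches L-position 10 → W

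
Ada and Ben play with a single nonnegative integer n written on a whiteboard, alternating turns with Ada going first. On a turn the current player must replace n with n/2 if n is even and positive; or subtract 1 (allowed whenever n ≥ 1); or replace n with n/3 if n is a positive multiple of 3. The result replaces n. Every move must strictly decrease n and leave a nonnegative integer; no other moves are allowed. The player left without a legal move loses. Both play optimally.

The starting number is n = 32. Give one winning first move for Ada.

Work bottom-up. With no move the player to move loses. Otherwise the position is W if at least one move leads to an L position for the opponent, and L if every move leads to a W.
n=0: no move → L
n=1: →0(L), so W
n=2: →1(W) only, which is W, so L
n=3: →2(L), so W
n=4: →2(L), so W
n=5: →4(W) only, which is W, so L
n=6: →2(L), so W
n=7: →6(W) only, which is W, so L
n=8: →7(L), so W
n=9: →3(W), 8(W) — all W, so L
n=10: →5(L), so W
n=11: →10(W) only, which is W, so L
n=12: →11(L), so W
n=13: →12(W) only, which is W, so L
n=14: →7(L), so W
n=15: →5(L), so W
n=16: →8(W), 15(W) — all W, so L
n=17: →16(L), so W
n=18: →9(L), so W
n=19: →18(W) only, which is W, so L
n=20: →19(L), so W
n=21: →7(L), so W
n=22: →11(L), so W
n=23: →22(W) only, which is W, so L
n=24: →23(L), so W
n=25: →24(W) only, which is W, so L
n=26: →13(L), so W
n=27: →9(L), so W
n=28: →14(W), 27(W) — all W, so L
n=29: →28(L), so W
n=30: →10(W), 15(W), 29(W) — all W, so L
n=31: →30(L), so W
n=32: →16(L), so W
From 32, the L positions reachable in one move are: 16.

Move to 16.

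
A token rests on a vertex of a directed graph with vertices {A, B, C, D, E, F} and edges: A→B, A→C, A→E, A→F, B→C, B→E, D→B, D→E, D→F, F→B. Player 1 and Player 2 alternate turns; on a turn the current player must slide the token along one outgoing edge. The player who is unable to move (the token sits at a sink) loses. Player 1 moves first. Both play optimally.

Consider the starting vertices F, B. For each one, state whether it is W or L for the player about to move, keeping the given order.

Positions with no move are L. A position that does have a move is losing for the player to move precisely when every available move leads to a winning position for the opponent. Fill in the labels:
Every edge goes from a vertex to one that appears earlier in the order C, E, B, F, A, D, so processing vertices in that order labels each vertex after all of its successors.
C: no outgoing edge → L
E: no outgoing edge → L
B: →E(L), so W
F: →B(W) only, which is W, so L
A: →F(L), so W
D: →F(L), so W

F: L, B: W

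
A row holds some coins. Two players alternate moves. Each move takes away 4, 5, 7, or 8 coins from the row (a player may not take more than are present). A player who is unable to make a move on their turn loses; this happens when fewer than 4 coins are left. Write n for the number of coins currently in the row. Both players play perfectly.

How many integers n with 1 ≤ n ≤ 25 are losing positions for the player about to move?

Label each position W (a win for the player to move) or L (a loss). A position with no legal move is L; any other position is W exactly when some move reaches an L, and L when every move reaches a W.
n=0: no move → L
n=1: no move → L
n=2: no move → L
n=3: no move → L
n=4: can move to 0, which is L ⇒ W
n=5: can move to 1, which is L ⇒ W
n=6: can move to 2, which is L ⇒ W
n=7: can move to 3, which is L ⇒ W
n=8: can move to 3, which is L ⇒ W
n=9: can move to 2, which is L ⇒ W
n=10: can move to 3, which is L ⇒ W
n=11: can move to 3, which is L ⇒ W
n=12: moves to 8(W), 7(W), 5(W), 4(W); every one is W ⇒ L
n=13: moves to 9(W), 8(W), 6(W), 5(W); every one is W ⇒ L
n=14: moves to 10(W), 9(W), 7(W), 6(W); every one is W ⇒ L
n=15: moves to 11(W), 10(W), 8(W), 7(W); every one is W ⇒ L
n=16: can move to 12, which is L ⇒ W
n=17: can move to 13, which is L ⇒ W
n=18: can move to 14, which is L ⇒ W
n=19: can move to 15, which is L ⇒ W
n=20: can move to 15, which is L ⇒ W
n=21: can move to 14, which is L ⇒ W
n=22: can move to 15, which is L ⇒ W
n=23: can move to 15, which is L ⇒ W
n=24: moves to 20(W), 19(W), 17(W), 16(W); every one is W ⇒ L
n=25: moves to 21(W), 20(W), 18(W), 17(W); every one is W ⇒ L
L entries with 1 ≤ n ≤ 25 (n=0 is outside the asked range and is not counted): n = 1, 2, 3, 12, 13, 14, 15, 24, 25; that makes 9.

9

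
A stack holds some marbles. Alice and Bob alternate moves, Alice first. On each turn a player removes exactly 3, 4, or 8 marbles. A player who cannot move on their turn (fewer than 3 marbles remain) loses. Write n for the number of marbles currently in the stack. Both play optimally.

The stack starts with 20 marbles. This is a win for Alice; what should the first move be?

Remove 8, leaving 12.

Classify positions by backward induction: terminal positions (no move available) are L. From any other position, the mover wins iff some move reaches an L.
n=0: no move → L
n=1: no move → L
n=2: no move → L
n=3: →0(L), so W
n=4: →1(L), so W
n=5: →2(L), so W
n=6: →2(L), so W
n=7: →4(W), 3(W) — all W, so L
n=8: →0(L), so W
n=9: →1(L), so W
n=10: →7(L), so W
n=11: →7(L), so W
n=12: →9(W), 8(W), 4(W) — all W, so L
n=13: →10(W), 9(W), 5(W) — all W, so L
n=14: →11(W), 10(W), 6(W) — all W, so L
n=15: →12(L), so W
n=16: →13(L), so W
n=17: →14(L), so W
n=18: →14(L), so W
n=19: →16(W), 15(W), 11(W) — all W, so L
n=20: →12(L), so W
From 20, the L positions reachable in one move are: 12.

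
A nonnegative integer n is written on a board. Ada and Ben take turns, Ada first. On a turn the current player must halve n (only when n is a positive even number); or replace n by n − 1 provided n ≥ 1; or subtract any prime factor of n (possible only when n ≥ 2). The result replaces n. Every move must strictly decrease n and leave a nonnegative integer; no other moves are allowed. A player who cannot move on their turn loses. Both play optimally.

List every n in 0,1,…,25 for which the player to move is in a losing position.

Work bottom-up. With no move the player to move loses. Otherwise the position is W if at least one move leads to an L position for the opponent, and L if every move leads to a W.
n=0: no move → L
n=1: →0(L), so W
n=2: →0(L), so W
n=3: →0(L), so W
n=4: →2(W), 3(W) — all W, so L
n=5: →0(L), so W
n=6: →4(L), so W
n=7: →0(L), so W
n=8: →4(L), so W
n=9: →6(W), 8(W) — all W, so L
n=10: →9(L), so W
n=11: →0(L), so W
n=12: →9(L), so W
n=13: →0(L), so W
n=14: →7(W), 12(W), 13(W) — all W, so L
n=15: →14(L), so W
n=16: →14(L), so W
n=17: →0(L), so W
n=18: →9(L), so W
n=19: →0(L), so W
n=20: →10(W), 15(W), 18(W), 19(W) — all W, so L
n=21: →14(L), so W
n=22: →20(L), so W
n=23: →0(L), so W
n=24: →12(W), 21(W), 22(W), 23(W) — all W, so L
n=25: →20(L), so W
Reading off the rows marked L gives the requested list; there are 6 such values of n.

0, 4, 9, 14, 20, 24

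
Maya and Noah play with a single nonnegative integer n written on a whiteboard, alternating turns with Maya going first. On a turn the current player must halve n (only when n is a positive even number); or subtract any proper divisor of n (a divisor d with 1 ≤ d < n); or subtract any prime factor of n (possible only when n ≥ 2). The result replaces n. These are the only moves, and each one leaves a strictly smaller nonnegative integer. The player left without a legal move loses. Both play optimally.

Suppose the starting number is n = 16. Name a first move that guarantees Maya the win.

Move to 14.

Label each position W (a win for the player to move) or L (a loss). A position with no legal move is L; any other position is W exactly when some move reaches an L, and L when every move reaches a W.
n=0: no move → L
n=1: no move → L
n=2: can move to 0, which is L ⇒ W
n=3: can move to 0, which is L ⇒ W
n=4: moves to 2(W), 3(W); every one is W ⇒ L
n=5: can move to 0, which is L ⇒ W
n=6: can move to 4, which is L ⇒ W
n=7: can move to 0, which is L ⇒ W
n=8: can move to 4, which is L ⇒ W
n=9: moves to 6(W), 8(W); every one is W ⇒ L
n=10: can move to 9, which is L ⇒ W
n=11: can move to 0, which is L ⇒ W
n=12: can move to 9, which is L ⇒ W
n=13: can move to 0, which is L ⇒ W
n=14: moves to 7(W), 12(W), 13(W); every one is W ⇒ L
n=15: can move to 14, which is L ⇒ W
n=16: can move to 14, which is L ⇒ W
From 16, the L positions reachable in one move are: 14.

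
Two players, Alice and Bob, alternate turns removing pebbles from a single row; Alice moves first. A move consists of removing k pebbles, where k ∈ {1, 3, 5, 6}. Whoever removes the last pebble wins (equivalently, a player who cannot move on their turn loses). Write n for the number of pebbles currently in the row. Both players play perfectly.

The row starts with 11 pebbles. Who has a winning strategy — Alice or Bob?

Positions with no move are L. A position that does have a move is losing for the player to move precisely when every available move leads to a winning position for the opponent. Fill in the labels:
n=0: no move → L
n=1: can move to 0, which is L ⇒ W
n=2: the only move is to 1(W), a W ⇒ L
n=3: can move to 2, which is L ⇒ W
n=4: moves to 3(W), 1(W); every one is W ⇒ L
n=5: can move to 4, which is L ⇒ W
n=6: can move to 0, which is L ⇒ W
n=7: can move to 4, which is L ⇒ W
n=8: can move to 2, which is L ⇒ W
n=9: can move to 4, which is L ⇒ W
n=10: can move to 4, which is L ⇒ W
n=11: moves to 10(W), 8(W), 6(W), 5(W); every one is W ⇒ L
Every move from 11 reaches a W position, so the mover loses.

Bob wins.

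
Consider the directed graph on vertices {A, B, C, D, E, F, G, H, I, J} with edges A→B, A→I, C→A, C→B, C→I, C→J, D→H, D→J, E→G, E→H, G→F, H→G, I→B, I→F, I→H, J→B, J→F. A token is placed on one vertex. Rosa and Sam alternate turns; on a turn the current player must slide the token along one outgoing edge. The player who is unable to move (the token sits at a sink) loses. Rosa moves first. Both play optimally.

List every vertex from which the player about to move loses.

Classify positions by backward induction: terminal positions (no move available) are L. From any other position, the mover wins iff some move reaches an L.
Every edge goes from a vertex to one that appears earlier in the order B, F, J, G, H, I, E, A, D, C, so processing vertices in that order labels each vertex after all of its successors.
B: no outgoing edge → L
F: no outgoing edge → L
J: reaches L-position F → W
G: reaches L-position F → W
H: only reaches G(W), which is W → L
I: reaches L-position H → W
E: reaches L-position H → W
A: reaches L-position B → W
D: reaches L-position H → W
C: reaches L-position B → W
The losing starting vertices are exactly the entries labelled L in this table (3 of them).

B, F, H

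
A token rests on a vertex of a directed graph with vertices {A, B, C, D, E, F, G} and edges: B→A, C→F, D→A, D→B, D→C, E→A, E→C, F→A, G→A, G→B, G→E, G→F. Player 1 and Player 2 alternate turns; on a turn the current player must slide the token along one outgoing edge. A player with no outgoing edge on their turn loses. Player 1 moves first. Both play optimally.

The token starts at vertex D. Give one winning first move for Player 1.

Move to C.

Positions with no move are L. A position that does have a move is losing for the player to move precisely when every available move leads to a winning position for the opponent. Fill in the labels:
Every edge goes from a vertex to one that appears earlier in the order A, F, B, C, E, D, G, so processing vertices in that order labels each vertex after all of its successors.
A: no outgoing edge → L
F: →A(L), so W
B: →A(L), so W
C: →F(W) only, which is W, so L
E: →C(L), so W
D: →C(L), so W
G: →A(L), so W
From D, the L positions reachable in one move are: C, A. Any move reaching one of these is winning.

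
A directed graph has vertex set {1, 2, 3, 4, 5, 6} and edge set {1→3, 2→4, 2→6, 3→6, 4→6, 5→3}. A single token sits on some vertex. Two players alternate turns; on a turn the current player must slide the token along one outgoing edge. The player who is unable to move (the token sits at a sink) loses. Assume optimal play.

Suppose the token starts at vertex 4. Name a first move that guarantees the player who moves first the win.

Move to 6.

Classify positions by backward induction: terminal positions (no move available) are L. From any other position, the mover wins iff some move reaches an L.
Every edge goes from a vertex to one that appears earlier in the order 6, 4, 3, 2, 1, 5, so processing vertices in that order labels each vertex after all of its successors.
6: no outgoing edge → L
4: reaches L-position 6 → W
3: reaches L-position 6 → W
2: reaches L-position 6 → W
1: only reaches 3(W), which is W → L
5: only reaches 3(W), which is W → L
From 4, the L positions reachable in one move are: 6.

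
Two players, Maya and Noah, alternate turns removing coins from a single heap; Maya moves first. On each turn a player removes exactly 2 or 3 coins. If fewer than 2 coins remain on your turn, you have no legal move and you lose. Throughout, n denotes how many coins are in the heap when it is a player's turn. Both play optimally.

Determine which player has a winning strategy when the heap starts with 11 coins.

Noah wins.

Work bottom-up. With no move the player to move loses. Otherwise the position is W if at least one move leads to an L position for the opponent, and L if every move leads to a W.
n=0: no move → L
n=1: no move → L
n=2: can move to 0, which is L ⇒ W
n=3: can move to 1, which is L ⇒ W
n=4: can move to 1, which is L ⇒ W
n=5: moves to 3(W), 2(W); every one is W ⇒ L
n=6: moves to 4(W), 3(W); every one is W ⇒ L
n=7: can move to 5, which is L ⇒ W
n=8: can move to 6, which is L ⇒ W
n=9: can move to 6, which is L ⇒ W
n=10: moves to 8(W), 7(W); every one is W ⇒ L
n=11: moves to 9(W), 8(W); every one is W ⇒ L
Every move from 11 reaches a W position, so the mover loses.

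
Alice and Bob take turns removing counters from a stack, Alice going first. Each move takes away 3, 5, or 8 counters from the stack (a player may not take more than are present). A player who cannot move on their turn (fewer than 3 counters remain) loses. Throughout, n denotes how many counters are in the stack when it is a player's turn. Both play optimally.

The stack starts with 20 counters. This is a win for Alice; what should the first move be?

Remove 8, leaving 12.

Build the W/L table. Terminal = L. A non-terminal position is W if it has a move to some L; otherwise it is L.
n=0: no move → L
n=1: no move → L
n=2: no move → L
n=3: →0(L), so W
n=4: →1(L), so W
n=5: →2(L), so W
n=6: →1(L), so W
n=7: →2(L), so W
n=8: →0(L), so W
n=9: →1(L), so W
n=10: →2(L), so W
n=11: →8(W), 6(W), 3(W) — all W, so L
n=12: →9(W), 7(W), 4(W) — all W, so L
n=13: →10(W), 8(W), 5(W) — all W, so L
n=14: →11(L), so W
n=15: →12(L), so W
n=16: →13(L), so W
n=17: →12(L), so W
n=18: →13(L), so W
n=19: →11(L), so W
n=20: →12(L), so W
From 20, the L positions reachable in one move are: 12.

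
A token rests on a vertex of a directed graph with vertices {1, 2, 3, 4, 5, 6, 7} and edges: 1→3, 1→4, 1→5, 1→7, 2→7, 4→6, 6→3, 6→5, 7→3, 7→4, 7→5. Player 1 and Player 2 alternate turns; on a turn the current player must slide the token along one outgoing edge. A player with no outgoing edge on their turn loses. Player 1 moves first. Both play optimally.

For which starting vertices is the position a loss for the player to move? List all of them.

2, 3, 4, 5

Label each position W (a win for the player to move) or L (a loss). A position with no legal move is L; any other position is W exactly when some move reaches an L, and L when every move reaches a W.
Every edge goes from a vertex to one that appears earlier in the order 5, 3, 6, 4, 7, 1, 2, so processing vertices in that order labels each vertex after all of its successors.
5: no outgoing edge → L
3: no outgoing edge → L
6: W (go to 3, an L position)
4: L (sole option 6(W) is W)
7: W (go to 4, an L position)
1: W (go to 4, an L position)
2: L (sole option 7(W) is W)
Reading off the rows marked L gives the requested list; there are 4 such vertices.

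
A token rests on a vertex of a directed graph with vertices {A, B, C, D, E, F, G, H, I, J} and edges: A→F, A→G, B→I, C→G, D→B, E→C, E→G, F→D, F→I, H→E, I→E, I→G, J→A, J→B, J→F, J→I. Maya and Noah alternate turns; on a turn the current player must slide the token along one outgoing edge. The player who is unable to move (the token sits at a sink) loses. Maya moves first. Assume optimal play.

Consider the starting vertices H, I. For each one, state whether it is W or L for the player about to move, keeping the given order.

H: L, I: W

Compute win/loss labels from the base case upward. A position with no move is L. Any other position is W if it can reach an L in one move, else L.
Every edge goes from a vertex to one that appears earlier in the order G, C, E, I, B, D, F, A, H, J, so processing vertices in that order labels each vertex after all of its successors.
G: no outgoing edge → L
C: can move to G, which is L ⇒ W
E: can move to G, which is L ⇒ W
I: can move to G, which is L ⇒ W
B: the only move is to I(W), a W ⇒ L
D: can move to B, which is L ⇒ W
F: moves to D(W), I(W); every one is W ⇒ L
A: can move to F, which is L ⇒ W
H: the only move is to E(W), a W ⇒ L
J: can move to F, which is L ⇒ W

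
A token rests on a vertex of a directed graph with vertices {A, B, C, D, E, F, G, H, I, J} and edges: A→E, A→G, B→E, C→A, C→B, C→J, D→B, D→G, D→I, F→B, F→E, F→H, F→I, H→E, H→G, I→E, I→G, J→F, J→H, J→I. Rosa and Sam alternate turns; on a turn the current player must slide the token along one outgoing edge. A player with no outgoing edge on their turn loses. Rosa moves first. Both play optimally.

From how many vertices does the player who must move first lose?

Label each position W (a win for the player to move) or L (a loss). A position with no legal move is L; any other position is W exactly when some move reaches an L, and L when every move reaches a W.
Every edge goes from a vertex to one that appears earlier in the order E, G, I, H, A, B, F, D, J, C, so processing vertices in that order labels each vertex after all of its successors.
E: no outgoing edge → L
G: no outgoing edge → L
I: reaches L-position G → W
H: reaches L-position G → W
A: reaches L-position G → W
B: reaches L-position E → W
F: reaches L-position E → W
D: reaches L-position G → W
J: only reaches F(W), H(W), I(W), all W → L
C: reaches L-position J → W
The L vertices are E, G, J; that is 3 in all.

3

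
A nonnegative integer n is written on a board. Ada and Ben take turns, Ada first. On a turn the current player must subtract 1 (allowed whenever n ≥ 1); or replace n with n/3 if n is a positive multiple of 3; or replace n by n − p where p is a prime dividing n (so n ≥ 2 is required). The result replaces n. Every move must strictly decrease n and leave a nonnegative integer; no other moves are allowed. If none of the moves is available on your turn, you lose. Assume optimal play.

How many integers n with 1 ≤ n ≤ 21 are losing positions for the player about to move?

Label each position W (a win for the player to move) or L (a loss). A position with no legal move is L; any other position is W exactly when some move reaches an L, and L when every move reaches a W.
n=0: no move → L
n=1: can move to 0, which is L ⇒ W
n=2: can move to 0, which is L ⇒ W
n=3: can move to 0, which is L ⇒ W
n=4: moves to 2(W), 3(W); every one is W ⇒ L
n=5: can move to 0, which is L ⇒ W
n=6: can move to 4, which is L ⇒ W
n=7: can move to 0, which is L ⇒ W
n=8: moves to 6(W), 7(W); every one is W ⇒ L
n=9: can move to 8, which is L ⇒ W
n=10: can move to 8, which is L ⇒ W
n=11: can move to 0, which is L ⇒ W
n=12: can move to 4, which is L ⇒ W
n=13: can move to 0, which is L ⇒ W
n=14: moves to 7(W), 12(W), 13(W); every one is W ⇒ L
n=15: can move to 14, which is L ⇒ W
n=16: can move to 14, which is L ⇒ W
n=17: can move to 0, which is L ⇒ W
n=18: moves to 6(W), 15(W), 16(W), 17(W); every one is W ⇒ L
n=19: can move to 0, which is L ⇒ W
n=20: can move to 18, which is L ⇒ W
n=21: can move to 14, which is L ⇒ W
L entries with 1 ≤ n ≤ 21 (n=0 is outside the asked range and is not counted): n = 4, 8, 14, 18; that makes 4.

4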